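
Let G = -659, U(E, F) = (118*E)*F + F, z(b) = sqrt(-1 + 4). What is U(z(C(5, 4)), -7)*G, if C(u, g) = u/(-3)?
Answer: 4613 + 544334*sqrt(3) ≈ 9.4743e+5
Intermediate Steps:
C(u, g) = -u/3 (C(u, g) = u*(-1/3) = -u/3)
z(b) = sqrt(3)
U(E, F) = F + 118*E*F (U(E, F) = 118*E*F + F = F + 118*E*F)
U(z(C(5, 4)), -7)*G = -7*(1 + 118*sqrt(3))*(-659) = (-7 - 826*sqrt(3))*(-659) = 4613 + 544334*sqrt(3)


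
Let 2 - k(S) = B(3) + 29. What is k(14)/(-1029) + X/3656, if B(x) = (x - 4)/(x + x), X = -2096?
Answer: -220573/403074 ≈ -0.54723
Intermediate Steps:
B(x) = (-4 + x)/(2*x) (B(x) = (-4 + x)/((2*x)) = (-4 + x)*(1/(2*x)) = (-4 + x)/(2*x))
k(S) = -161/6 (k(S) = 2 - ((½)*(-4 + 3)/3 + 29) = 2 - ((½)*(⅓)*(-1) + 29) = 2 - (-⅙ + 29) = 2 - 1*173/6 = 2 - 173/6 = -161/6)
k(14)/(-1029) + X/3656 = -161/6/(-1029) - 2096/3656 = -161/6*(-1/1029) - 2096*1/3656 = 23/882 - 262/457 = -220573/403074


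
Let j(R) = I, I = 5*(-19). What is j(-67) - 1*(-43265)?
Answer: 43170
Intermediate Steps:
I = -95
j(R) = -95
j(-67) - 1*(-43265) = -95 - 1*(-43265) = -95 + 43265 = 43170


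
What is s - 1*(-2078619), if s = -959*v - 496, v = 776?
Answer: 1333939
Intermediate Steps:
s = -744680 (s = -959*776 - 496 = -744184 - 496 = -744680)
s - 1*(-2078619) = -744680 - 1*(-2078619) = -744680 + 2078619 = 1333939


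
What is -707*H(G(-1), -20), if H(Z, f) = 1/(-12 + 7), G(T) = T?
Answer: 707/5 ≈ 141.40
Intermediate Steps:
H(Z, f) = -⅕ (H(Z, f) = 1/(-5) = -⅕)
-707*H(G(-1), -20) = -707*(-⅕) = 707/5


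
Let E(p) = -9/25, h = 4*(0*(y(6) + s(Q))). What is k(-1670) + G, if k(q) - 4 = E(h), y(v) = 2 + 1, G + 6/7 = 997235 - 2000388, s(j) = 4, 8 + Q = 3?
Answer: -175551288/175 ≈ -1.0032e+6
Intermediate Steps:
Q = -5 (Q = -8 + 3 = -5)
G = -7022077/7 (G = -6/7 + (997235 - 2000388) = -6/7 - 1003153 = -7022077/7 ≈ -1.0032e+6)
y(v) = 3
h = 0 (h = 4*(0*(3 + 4)) = 4*(0*7) = 4*0 = 0)
E(p) = -9/25 (E(p) = -9*1/25 = -9/25)
k(q) = 91/25 (k(q) = 4 - 9/25 = 91/25)
k(-1670) + G = 91/25 - 7022077/7 = -175551288/175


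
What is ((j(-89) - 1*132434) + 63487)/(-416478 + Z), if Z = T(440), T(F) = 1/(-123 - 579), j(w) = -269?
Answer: 48589632/292367557 ≈ 0.16619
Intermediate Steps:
T(F) = -1/702 (T(F) = 1/(-702) = -1/702)
Z = -1/702 ≈ -0.0014245
((j(-89) - 1*132434) + 63487)/(-416478 + Z) = ((-269 - 1*132434) + 63487)/(-416478 - 1/702) = ((-269 - 132434) + 63487)/(-292367557/702) = (-132703 + 63487)*(-702/292367557) = -69216*(-702/292367557) = 48589632/292367557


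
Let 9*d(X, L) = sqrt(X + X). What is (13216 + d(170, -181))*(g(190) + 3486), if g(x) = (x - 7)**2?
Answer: 488661600 + 24650*sqrt(85)/3 ≈ 4.8874e+8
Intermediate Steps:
g(x) = (-7 + x)**2
d(X, L) = sqrt(2)*sqrt(X)/9 (d(X, L) = sqrt(X + X)/9 = sqrt(2*X)/9 = (sqrt(2)*sqrt(X))/9 = sqrt(2)*sqrt(X)/9)
(13216 + d(170, -181))*(g(190) + 3486) = (13216 + sqrt(2)*sqrt(170)/9)*((-7 + 190)**2 + 3486) = (13216 + 2*sqrt(85)/9)*(183**2 + 3486) = (13216 + 2*sqrt(85)/9)*(33489 + 3486) = (13216 + 2*sqrt(85)/9)*36975 = 488661600 + 24650*sqrt(85)/3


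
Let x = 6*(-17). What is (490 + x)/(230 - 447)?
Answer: -388/217 ≈ -1.7880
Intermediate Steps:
x = -102
(490 + x)/(230 - 447) = (490 - 102)/(230 - 447) = 388/(-217) = 388*(-1/217) = -388/217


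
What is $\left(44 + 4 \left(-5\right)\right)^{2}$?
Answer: $576$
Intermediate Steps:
$\left(44 + 4 \left(-5\right)\right)^{2} = \left(44 - 20\right)^{2} = 24^{2} = 576$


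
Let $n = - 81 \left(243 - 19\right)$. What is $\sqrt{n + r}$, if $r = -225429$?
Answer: $11 i \sqrt{2013} \approx 493.53 i$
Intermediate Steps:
$n = -18144$ ($n = \left(-81\right) 224 = -18144$)
$\sqrt{n + r} = \sqrt{-18144 - 225429} = \sqrt{-243573} = 11 i \sqrt{2013}$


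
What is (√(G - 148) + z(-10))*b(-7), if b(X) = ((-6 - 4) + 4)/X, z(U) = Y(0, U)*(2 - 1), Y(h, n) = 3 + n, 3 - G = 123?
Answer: -6 + 12*I*√67/7 ≈ -6.0 + 14.032*I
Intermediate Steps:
G = -120 (G = 3 - 1*123 = 3 - 123 = -120)
z(U) = 3 + U (z(U) = (3 + U)*(2 - 1) = (3 + U)*1 = 3 + U)
b(X) = -6/X (b(X) = (-10 + 4)/X = -6/X)
(√(G - 148) + z(-10))*b(-7) = (√(-120 - 148) + (3 - 10))*(-6/(-7)) = (√(-268) - 7)*(-6*(-⅐)) = (2*I*√67 - 7)*(6/7) = (-7 + 2*I*√67)*(6/7) = -6 + 12*I*√67/7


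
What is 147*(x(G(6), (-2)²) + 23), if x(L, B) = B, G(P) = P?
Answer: 3969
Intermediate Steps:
147*(x(G(6), (-2)²) + 23) = 147*((-2)² + 23) = 147*(4 + 23) = 147*27 = 3969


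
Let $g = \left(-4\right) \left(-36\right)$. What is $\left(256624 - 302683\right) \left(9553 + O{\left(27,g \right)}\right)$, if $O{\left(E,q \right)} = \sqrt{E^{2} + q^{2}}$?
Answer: $-440001627 - 414531 \sqrt{265} \approx -4.4675 \cdot 10^{8}$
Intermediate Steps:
$g = 144$
$\left(256624 - 302683\right) \left(9553 + O{\left(27,g \right)}\right) = \left(256624 - 302683\right) \left(9553 + \sqrt{27^{2} + 144^{2}}\right) = - 46059 \left(9553 + \sqrt{729 + 20736}\right) = - 46059 \left(9553 + \sqrt{21465}\right) = - 46059 \left(9553 + 9 \sqrt{265}\right) = -440001627 - 414531 \sqrt{265}$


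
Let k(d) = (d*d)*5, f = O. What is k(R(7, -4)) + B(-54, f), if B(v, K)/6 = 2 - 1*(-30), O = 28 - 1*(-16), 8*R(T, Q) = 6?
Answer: 3117/16 ≈ 194.81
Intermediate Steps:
R(T, Q) = ¾ (R(T, Q) = (⅛)*6 = ¾)
O = 44 (O = 28 + 16 = 44)
f = 44
B(v, K) = 192 (B(v, K) = 6*(2 - 1*(-30)) = 6*(2 + 30) = 6*32 = 192)
k(d) = 5*d² (k(d) = d²*5 = 5*d²)
k(R(7, -4)) + B(-54, f) = 5*(¾)² + 192 = 5*(9/16) + 192 = 45/16 + 192 = 3117/16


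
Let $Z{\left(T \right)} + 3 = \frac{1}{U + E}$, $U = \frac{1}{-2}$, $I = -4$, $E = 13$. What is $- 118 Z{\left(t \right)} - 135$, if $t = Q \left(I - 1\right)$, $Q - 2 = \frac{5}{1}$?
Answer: $\frac{5239}{25} \approx 209.56$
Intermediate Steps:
$Q = 7$ ($Q = 2 + \frac{5}{1} = 2 + 5 \cdot 1 = 2 + 5 = 7$)
$U = - \frac{1}{2} \approx -0.5$
$t = -35$ ($t = 7 \left(-4 - 1\right) = 7 \left(-5\right) = -35$)
$Z{\left(T \right)} = - \frac{73}{25}$ ($Z{\left(T \right)} = -3 + \frac{1}{- \frac{1}{2} + 13} = -3 + \frac{1}{\frac{25}{2}} = -3 + \frac{2}{25} = - \frac{73}{25}$)
$- 118 Z{\left(t \right)} - 135 = \left(-118\right) \left(- \frac{73}{25}\right) - 135 = \frac{8614}{25} - 135 = \frac{5239}{25}$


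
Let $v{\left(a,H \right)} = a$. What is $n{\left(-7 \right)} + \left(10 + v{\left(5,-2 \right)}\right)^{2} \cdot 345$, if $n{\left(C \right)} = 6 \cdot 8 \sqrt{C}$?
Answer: $77625 + 48 i \sqrt{7} \approx 77625.0 + 127.0 i$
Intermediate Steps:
$n{\left(C \right)} = 48 \sqrt{C}$
$n{\left(-7 \right)} + \left(10 + v{\left(5,-2 \right)}\right)^{2} \cdot 345 = 48 \sqrt{-7} + \left(10 + 5\right)^{2} \cdot 345 = 48 i \sqrt{7} + 15^{2} \cdot 345 = 48 i \sqrt{7} + 225 \cdot 345 = 48 i \sqrt{7} + 77625 = 77625 + 48 i \sqrt{7}$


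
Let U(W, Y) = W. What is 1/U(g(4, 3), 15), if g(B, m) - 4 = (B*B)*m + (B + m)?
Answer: 1/59 ≈ 0.016949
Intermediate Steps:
g(B, m) = 4 + B + m + m*B² (g(B, m) = 4 + ((B*B)*m + (B + m)) = 4 + (B²*m + (B + m)) = 4 + (m*B² + (B + m)) = 4 + (B + m + m*B²) = 4 + B + m + m*B²)
1/U(g(4, 3), 15) = 1/(4 + 4 + 3 + 3*4²) = 1/(4 + 4 + 3 + 3*16) = 1/(4 + 4 + 3 + 48) = 1/59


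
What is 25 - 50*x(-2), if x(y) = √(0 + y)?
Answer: 25 - 50*I*√2 ≈ 25.0 - 70.711*I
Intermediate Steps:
x(y) = √y
25 - 50*x(-2) = 25 - 50*I*√2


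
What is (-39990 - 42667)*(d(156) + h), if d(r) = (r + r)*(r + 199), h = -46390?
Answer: -5320631090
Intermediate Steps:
d(r) = 2*r*(199 + r) (d(r) = (2*r)*(199 + r) = 2*r*(199 + r))
(-39990 - 42667)*(d(156) + h) = (-39990 - 42667)*(2*156*(199 + 156) - 46390) = -82657*(2*156*355 - 46390) = -82657*(110760 - 46390) = -82657*64370 = -5320631090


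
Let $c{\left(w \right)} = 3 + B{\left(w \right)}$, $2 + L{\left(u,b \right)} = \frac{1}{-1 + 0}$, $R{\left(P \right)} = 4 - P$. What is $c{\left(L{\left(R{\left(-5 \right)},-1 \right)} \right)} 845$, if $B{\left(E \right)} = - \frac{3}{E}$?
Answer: $3380$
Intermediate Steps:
$L{\left(u,b \right)} = -3$ ($L{\left(u,b \right)} = -2 + \frac{1}{-1 + 0} = -2 + \frac{1}{-1} = -2 - 1 = -3$)
$c{\left(w \right)} = 3 - \frac{3}{w}$
$c{\left(L{\left(R{\left(-5 \right)},-1 \right)} \right)} 845 = \left(3 - \frac{3}{-3}\right) 845 = \left(3 - -1\right) 845 = \left(3 + 1\right) 845 = 4 \cdot 845 = 3380$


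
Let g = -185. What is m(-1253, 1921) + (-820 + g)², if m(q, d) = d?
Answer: 1011946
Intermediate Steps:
m(-1253, 1921) + (-820 + g)² = 1921 + (-820 - 185)² = 1921 + (-1005)² = 1921 + 1010025 = 1011946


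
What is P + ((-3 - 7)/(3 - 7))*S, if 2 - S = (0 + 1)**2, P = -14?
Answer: -23/2 ≈ -11.500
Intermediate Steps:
S = 1 (S = 2 - (0 + 1)**2 = 2 - 1*1**2 = 2 - 1*1 = 2 - 1 = 1)
P + ((-3 - 7)/(3 - 7))*S = -14 + ((-3 - 7)/(3 - 7))*1 = -14 - 10/(-4)*1 = -14 - 10*(-1/4)*1 = -14 + (5/2)*1 = -14 + 5/2 = -23/2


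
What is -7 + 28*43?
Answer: 1197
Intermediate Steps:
-7 + 28*43 = -7 + 1204 = 1197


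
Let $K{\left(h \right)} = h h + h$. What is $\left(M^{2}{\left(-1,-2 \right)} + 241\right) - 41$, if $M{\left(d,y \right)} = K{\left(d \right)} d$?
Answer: $200$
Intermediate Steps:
$K{\left(h \right)} = h + h^{2}$ ($K{\left(h \right)} = h^{2} + h = h + h^{2}$)
$M{\left(d,y \right)} = d^{2} \left(1 + d\right)$ ($M{\left(d,y \right)} = d \left(1 + d\right) d = d^{2} \left(1 + d\right)$)
$\left(M^{2}{\left(-1,-2 \right)} + 241\right) - 41 = \left(\left(\left(-1\right)^{2} \left(1 - 1\right)\right)^{2} + 241\right) - 41 = \left(\left(1 \cdot 0\right)^{2} + 241\right) - 41 = \left(0^{2} + 241\right) - 41 = \left(0 + 241\right) - 41 = 241 - 41 = 200$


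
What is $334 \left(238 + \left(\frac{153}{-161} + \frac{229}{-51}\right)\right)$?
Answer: $\frac{637788364}{8211} \approx 77675.0$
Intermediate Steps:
$334 \left(238 + \left(\frac{153}{-161} + \frac{229}{-51}\right)\right) = 334 \left(238 + \left(153 \left(- \frac{1}{161}\right) + 229 \left(- \frac{1}{51}\right)\right)\right) = 334 \left(238 - \frac{44672}{8211}\right) = 334 \cdot \frac{1909546}{8211} = \frac{637788364}{8211}$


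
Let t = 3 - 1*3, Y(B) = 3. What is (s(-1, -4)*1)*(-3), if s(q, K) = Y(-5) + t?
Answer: -9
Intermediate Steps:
t = 0 (t = 3 - 3 = 0)
s(q, K) = 3 (s(q, K) = 3 + 0 = 3)
(s(-1, -4)*1)*(-3) = (3*1)*(-3) = 3*(-3) = -9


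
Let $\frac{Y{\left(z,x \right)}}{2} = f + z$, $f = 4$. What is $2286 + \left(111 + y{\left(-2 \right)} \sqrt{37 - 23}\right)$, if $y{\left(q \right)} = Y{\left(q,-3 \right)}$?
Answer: $2397 + 4 \sqrt{14} \approx 2412.0$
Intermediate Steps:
$Y{\left(z,x \right)} = 8 + 2 z$ ($Y{\left(z,x \right)} = 2 \left(4 + z\right) = 8 + 2 z$)
$y{\left(q \right)} = 8 + 2 q$
$2286 + \left(111 + y{\left(-2 \right)} \sqrt{37 - 23}\right) = 2286 + \left(111 + \left(8 + 2 \left(-2\right)\right) \sqrt{37 - 23}\right) = 2286 + \left(111 + \left(8 - 4\right) \sqrt{14}\right) = 2286 + \left(111 + 4 \sqrt{14}\right) = 2397 + 4 \sqrt{14}$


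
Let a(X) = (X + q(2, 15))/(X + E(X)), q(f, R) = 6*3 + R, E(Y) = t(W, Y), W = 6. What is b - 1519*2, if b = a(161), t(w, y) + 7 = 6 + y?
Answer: -975004/321 ≈ -3037.4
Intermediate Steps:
t(w, y) = -1 + y (t(w, y) = -7 + (6 + y) = -1 + y)
E(Y) = -1 + Y
q(f, R) = 18 + R
a(X) = (33 + X)/(-1 + 2*X) (a(X) = (X + (18 + 15))/(X + (-1 + X)) = (X + 33)/(-1 + 2*X) = (33 + X)/(-1 + 2*X))
b = 194/321 (b = (33 + 161)/(-1 + 2*161) = 194/(-1 + 322) = 194/321 ≈ 0.60436)
b - 1519*2 = 194/321 - 1519*2 = 194/321 - 1*3038 = 194/321 - 3038 = -975004/321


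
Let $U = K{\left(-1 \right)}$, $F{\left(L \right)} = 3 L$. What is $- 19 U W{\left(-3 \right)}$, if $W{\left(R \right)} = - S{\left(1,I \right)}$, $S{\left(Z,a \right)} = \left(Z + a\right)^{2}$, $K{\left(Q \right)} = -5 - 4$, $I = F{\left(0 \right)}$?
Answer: $-171$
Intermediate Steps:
$I = 0$ ($I = 3 \cdot 0 = 0$)
$K{\left(Q \right)} = -9$
$U = -9$
$W{\left(R \right)} = -1$ ($W{\left(R \right)} = - \left(1 + 0\right)^{2} = - 1^{2} = \left(-1\right) 1 = -1$)
$- 19 U W{\left(-3 \right)} = \left(-19\right) \left(-9\right) \left(-1\right) = 171 \left(-1\right) = -171$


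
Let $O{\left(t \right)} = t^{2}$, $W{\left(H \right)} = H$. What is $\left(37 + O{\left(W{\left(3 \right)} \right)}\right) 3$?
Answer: $138$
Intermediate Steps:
$\left(37 + O{\left(W{\left(3 \right)} \right)}\right) 3 = \left(37 + 3^{2}\right) 3 = \left(37 + 9\right) 3 = 46 \cdot 3 = 138$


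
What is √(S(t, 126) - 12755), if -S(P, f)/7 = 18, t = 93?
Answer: I*√12881 ≈ 113.49*I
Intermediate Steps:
S(P, f) = -126 (S(P, f) = -7*18 = -126)
√(S(t, 126) - 12755) = √(-126 - 12755) = √(-12881) = I*√12881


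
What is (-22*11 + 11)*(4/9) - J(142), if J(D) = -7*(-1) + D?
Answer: -755/3 ≈ -251.67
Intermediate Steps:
J(D) = 7 + D
(-22*11 + 11)*(4/9) - J(142) = (-22*11 + 11)*(4/9) - (7 + 142) = (-242 + 11)*(4*(⅑)) - 1*149 = -231*4/9 - 149 = -308/3 - 149 = -755/3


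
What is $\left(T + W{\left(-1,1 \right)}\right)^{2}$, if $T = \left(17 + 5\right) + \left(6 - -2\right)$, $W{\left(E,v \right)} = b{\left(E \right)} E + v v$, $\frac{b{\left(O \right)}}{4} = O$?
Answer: $1225$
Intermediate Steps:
$b{\left(O \right)} = 4 O$
$W{\left(E,v \right)} = v^{2} + 4 E^{2}$ ($W{\left(E,v \right)} = 4 E E + v v = 4 E^{2} + v^{2} = v^{2} + 4 E^{2}$)
$T = 30$ ($T = 22 + \left(6 + 2\right) = 22 + 8 = 30$)
$\left(T + W{\left(-1,1 \right)}\right)^{2} = \left(30 + \left(1^{2} + 4 \left(-1\right)^{2}\right)\right)^{2} = \left(30 + \left(1 + 4 \cdot 1\right)\right)^{2} = \left(30 + \left(1 + 4\right)\right)^{2} = \left(30 + 5\right)^{2} = 35^{2} = 1225$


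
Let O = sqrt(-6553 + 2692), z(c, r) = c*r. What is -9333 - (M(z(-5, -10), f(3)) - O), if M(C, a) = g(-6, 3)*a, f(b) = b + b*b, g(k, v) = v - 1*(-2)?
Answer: -9393 + 3*I*sqrt(429) ≈ -9393.0 + 62.137*I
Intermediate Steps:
O = 3*I*sqrt(429) (O = sqrt(-3861) = 3*I*sqrt(429) ≈ 62.137*I)
g(k, v) = 2 + v (g(k, v) = v + 2 = 2 + v)
f(b) = b + b**2
M(C, a) = 5*a (M(C, a) = (2 + 3)*a = 5*a)
-9333 - (M(z(-5, -10), f(3)) - O) = -9333 - (5*(3*(1 + 3)) - 3*I*sqrt(429)) = -9333 - (5*(3*4) - 3*I*sqrt(429)) = -9333 - (5*12 - 3*I*sqrt(429)) = -9333 - (60 - 3*I*sqrt(429)) = -9333 + (-60 + 3*I*sqrt(429)) = -9393 + 3*I*sqrt(429)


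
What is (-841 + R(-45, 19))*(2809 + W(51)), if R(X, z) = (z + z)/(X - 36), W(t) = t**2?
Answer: -368740190/81 ≈ -4.5524e+6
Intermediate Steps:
R(X, z) = 2*z/(-36 + X) (R(X, z) = (2*z)/(-36 + X) = 2*z/(-36 + X))
(-841 + R(-45, 19))*(2809 + W(51)) = (-841 + 2*19/(-36 - 45))*(2809 + 51**2) = (-841 + 2*19/(-81))*(2809 + 2601) = (-841 + 2*19*(-1/81))*5410 = (-841 - 38/81)*5410 = -68159/81*5410 = -368740190/81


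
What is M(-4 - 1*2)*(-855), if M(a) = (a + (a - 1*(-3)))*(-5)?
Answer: -38475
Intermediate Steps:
M(a) = -15 - 10*a (M(a) = (a + (a + 3))*(-5) = (a + (3 + a))*(-5) = (3 + 2*a)*(-5) = -15 - 10*a)
M(-4 - 1*2)*(-855) = (-15 - 10*(-4 - 1*2))*(-855) = (-15 - 10*(-4 - 2))*(-855) = (-15 - 10*(-6))*(-855) = (-15 + 60)*(-855) = 45*(-855) = -38475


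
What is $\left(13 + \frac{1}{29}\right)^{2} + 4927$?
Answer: $\frac{4286491}{841} \approx 5096.9$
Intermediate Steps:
$\left(13 + \frac{1}{29}\right)^{2} + 4927 = \left(\frac{378}{29}\right)^{2} + 4927 = \frac{142884}{841} + 4927 = \frac{4286491}{841}$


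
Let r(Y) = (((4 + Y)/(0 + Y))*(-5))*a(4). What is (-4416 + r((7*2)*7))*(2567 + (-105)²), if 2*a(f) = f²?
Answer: -2968819008/49 ≈ -6.0588e+7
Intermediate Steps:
a(f) = f²/2
r(Y) = -40*(4 + Y)/Y (r(Y) = (((4 + Y)/(0 + Y))*(-5))*((½)*4²) = (((4 + Y)/Y)*(-5))*((½)*16) = (((4 + Y)/Y)*(-5))*8 = -5*(4 + Y)/Y*8 = -40*(4 + Y)/Y)
(-4416 + r((7*2)*7))*(2567 + (-105)²) = (-4416 + (-40 - 160/((7*2)*7)))*(2567 + (-105)²) = (-4416 + (-40 - 160/(14*7)))*(2567 + 11025) = (-4416 + (-40 - 160/98))*13592 = (-4416 + (-40 - 160*1/98))*13592 = (-4416 + (-40 - 80/49))*13592 = (-4416 - 2040/49)*13592 = -218424/49*13592 = -2968819008/49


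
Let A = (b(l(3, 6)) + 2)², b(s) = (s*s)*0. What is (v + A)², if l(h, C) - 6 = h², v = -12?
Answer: 64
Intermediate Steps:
l(h, C) = 6 + h²
b(s) = 0 (b(s) = s²*0 = 0)
A = 4 (A = (0 + 2)² = 2² = 4)
(v + A)² = (-12 + 4)² = (-8)² = 64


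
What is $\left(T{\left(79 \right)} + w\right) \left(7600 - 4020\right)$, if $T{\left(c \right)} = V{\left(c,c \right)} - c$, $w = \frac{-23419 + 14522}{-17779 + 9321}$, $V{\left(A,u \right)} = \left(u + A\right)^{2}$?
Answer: $\frac{376770346330}{4229} \approx 8.9092 \cdot 10^{7}$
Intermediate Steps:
$V{\left(A,u \right)} = \left(A + u\right)^{2}$
$w = \frac{8897}{8458}$ ($w = - \frac{8897}{-8458} = \left(-8897\right) \left(- \frac{1}{8458}\right) = \frac{8897}{8458} \approx 1.0519$)
$T{\left(c \right)} = - c + 4 c^{2}$ ($T{\left(c \right)} = \left(c + c\right)^{2} - c = \left(2 c\right)^{2} - c = 4 c^{2} - c = - c + 4 c^{2}$)
$\left(T{\left(79 \right)} + w\right) \left(7600 - 4020\right) = \left(79 \left(-1 + 4 \cdot 79\right) + \frac{8897}{8458}\right) \left(7600 - 4020\right) = \left(79 \left(-1 + 316\right) + \frac{8897}{8458}\right) 3580 = \left(79 \cdot 315 + \frac{8897}{8458}\right) 3580 = \left(24885 + \frac{8897}{8458}\right) 3580 = \frac{210486227}{8458} \cdot 3580 = \frac{376770346330}{4229}$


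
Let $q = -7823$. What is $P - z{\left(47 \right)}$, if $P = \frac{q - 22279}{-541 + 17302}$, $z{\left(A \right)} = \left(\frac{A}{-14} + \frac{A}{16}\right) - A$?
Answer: $\frac{28548749}{625744} \approx 45.624$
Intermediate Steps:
$z{\left(A \right)} = - \frac{113 A}{112}$ ($z{\left(A \right)} = \left(A \left(- \frac{1}{14}\right) + A \frac{1}{16}\right) - A = \left(- \frac{A}{14} + \frac{A}{16}\right) - A = - \frac{A}{112} - A = - \frac{113 A}{112}$)
$P = - \frac{10034}{5587}$ ($P = \frac{-7823 - 22279}{-541 + 17302} = - \frac{30102}{16761} = \left(-30102\right) \frac{1}{16761} = - \frac{10034}{5587} \approx -1.796$)
$P - z{\left(47 \right)} = - \frac{10034}{5587} - \left(- \frac{113}{112}\right) 47 = - \frac{10034}{5587} - - \frac{5311}{112} = - \frac{10034}{5587} + \frac{5311}{112} = \frac{28548749}{625744}$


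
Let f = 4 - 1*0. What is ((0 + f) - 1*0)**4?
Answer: 256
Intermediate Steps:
f = 4 (f = 4 + 0 = 4)
((0 + f) - 1*0)**4 = ((0 + 4) - 1*0)**4 = (4 + 0)**4 = 4**4 = 256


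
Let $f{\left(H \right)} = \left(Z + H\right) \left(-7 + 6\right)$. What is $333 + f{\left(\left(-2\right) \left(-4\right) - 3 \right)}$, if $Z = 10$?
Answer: $318$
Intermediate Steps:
$f{\left(H \right)} = -10 - H$ ($f{\left(H \right)} = \left(10 + H\right) \left(-7 + 6\right) = \left(10 + H\right) \left(-1\right) = -10 - H$)
$333 + f{\left(\left(-2\right) \left(-4\right) - 3 \right)} = 333 - \left(7 + 8\right) = 333 - 15 = 318$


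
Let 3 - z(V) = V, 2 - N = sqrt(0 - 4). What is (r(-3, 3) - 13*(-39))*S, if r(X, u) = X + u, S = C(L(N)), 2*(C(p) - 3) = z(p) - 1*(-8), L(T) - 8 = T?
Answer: 3549/2 + 507*I ≈ 1774.5 + 507.0*I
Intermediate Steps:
N = 2 - 2*I (N = 2 - sqrt(0 - 4) = 2 - sqrt(-4) = 2 - 2*I ≈ 2.0 - 2.0*I)
z(V) = 3 - V
L(T) = 8 + T
C(p) = 17/2 - p/2 (C(p) = 3 + ((3 - p) - 1*(-8))/2 = 3 + ((3 - p) + 8)/2 = 3 + (11 - p)/2 = 3 + (11/2 - p/2) = 17/2 - p/2)
S = 7/2 + I (S = 17/2 - (8 + (2 - 2*I))/2 = 17/2 - (10 - 2*I)/2 = 17/2 + (-5 + I) = 7/2 + I ≈ 3.5 + 1.0*I)
(r(-3, 3) - 13*(-39))*S = ((-3 + 3) - 13*(-39))*(7/2 + I) = (0 - 1*(-507))*(7/2 + I) = (0 + 507)*(7/2 + I) = 507*(7/2 + I) = 3549/2 + 507*I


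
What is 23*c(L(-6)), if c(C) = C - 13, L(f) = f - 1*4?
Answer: -529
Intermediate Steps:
L(f) = -4 + f (L(f) = f - 4 = -4 + f)
c(C) = -13 + C
23*c(L(-6)) = 23*(-13 + (-4 - 6)) = 23*(-13 - 10) = 23*(-23) = -529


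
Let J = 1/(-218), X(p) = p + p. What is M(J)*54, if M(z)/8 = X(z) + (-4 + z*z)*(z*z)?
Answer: -564585093/141158161 ≈ -3.9997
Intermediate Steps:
X(p) = 2*p
J = -1/218 ≈ -0.0045872
M(z) = 16*z + 8*z²*(-4 + z²) (M(z) = 8*(2*z + (-4 + z*z)*(z*z)) = 8*(2*z + (-4 + z²)*z²) = 8*(2*z + z²*(-4 + z²)) = 16*z + 8*z²*(-4 + z²))
M(J)*54 = (8*(-1/218)*(2 + (-1/218)³ - 4*(-1/218)))*54 = (8*(-1/218)*(2 - 1/10360232 + 2/109))*54 = (8*(-1/218)*(20910559/10360232))*54 = -20910559/282316322*54 = -564585093/141158161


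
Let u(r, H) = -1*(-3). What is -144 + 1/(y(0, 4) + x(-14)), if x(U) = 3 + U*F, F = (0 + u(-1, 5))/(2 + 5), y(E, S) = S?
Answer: -143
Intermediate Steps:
u(r, H) = 3
F = 3/7 (F = (0 + 3)/(2 + 5) = 3/7 ≈ 0.42857)
x(U) = 3 + 3*U/7 (x(U) = 3 + U*(3/7) = 3 + 3*U/7)
-144 + 1/(y(0, 4) + x(-14)) = -144 + 1/(4 + (3 + (3/7)*(-14))) = -144 + 1/(4 + (3 - 6)) = -144 + 1/(4 - 3) = -144 + 1/1 = -144 + 1 = -143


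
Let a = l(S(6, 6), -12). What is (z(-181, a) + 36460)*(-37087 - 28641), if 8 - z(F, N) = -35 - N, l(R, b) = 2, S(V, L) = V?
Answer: -2399400640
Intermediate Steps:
a = 2
z(F, N) = 43 + N (z(F, N) = 8 - (-35 - N) = 8 + (35 + N) = 43 + N)
(z(-181, a) + 36460)*(-37087 - 28641) = ((43 + 2) + 36460)*(-37087 - 28641) = (45 + 36460)*(-65728) = 36505*(-65728) = -2399400640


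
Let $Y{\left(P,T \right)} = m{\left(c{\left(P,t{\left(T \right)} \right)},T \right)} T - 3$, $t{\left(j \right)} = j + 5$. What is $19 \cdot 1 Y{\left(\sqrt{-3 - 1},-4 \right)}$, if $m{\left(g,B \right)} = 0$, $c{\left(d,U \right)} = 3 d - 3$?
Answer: $-57$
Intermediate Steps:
$t{\left(j \right)} = 5 + j$
$c{\left(d,U \right)} = -3 + 3 d$
$Y{\left(P,T \right)} = -3$ ($Y{\left(P,T \right)} = 0 T - 3 = 0 - 3 = -3$)
$19 \cdot 1 Y{\left(\sqrt{-3 - 1},-4 \right)} = 19 \cdot 1 \left(-3\right) = 19 \left(-3\right) = -57$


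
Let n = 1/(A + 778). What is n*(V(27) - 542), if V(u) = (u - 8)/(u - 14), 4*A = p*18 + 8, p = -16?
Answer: -7027/9204 ≈ -0.76347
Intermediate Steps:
A = -70 (A = (-16*18 + 8)/4 = (-288 + 8)/4 = (¼)*(-280) = -70)
V(u) = (-8 + u)/(-14 + u)
n = 1/708 (n = 1/(-70 + 778) = 1/708 ≈ 0.0014124)
n*(V(27) - 542) = ((-8 + 27)/(-14 + 27) - 542)/708 = (19/13 - 542)/708 = (1/708)*(-7027/13) = -7027/9204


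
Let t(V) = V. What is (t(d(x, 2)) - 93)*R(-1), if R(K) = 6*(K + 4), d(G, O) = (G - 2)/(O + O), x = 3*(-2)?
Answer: -1710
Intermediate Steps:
x = -6
d(G, O) = (-2 + G)/(2*O) (d(G, O) = (-2 + G)/((2*O)) = (-2 + G)*(1/(2*O)) = (-2 + G)/(2*O))
R(K) = 24 + 6*K (R(K) = 6*(4 + K) = 24 + 6*K)
(t(d(x, 2)) - 93)*R(-1) = ((½)*(-2 - 6)/2 - 93)*(24 + 6*(-1)) = ((½)*(½)*(-8) - 93)*(24 - 6) = (-2 - 93)*18 = -95*18 = -1710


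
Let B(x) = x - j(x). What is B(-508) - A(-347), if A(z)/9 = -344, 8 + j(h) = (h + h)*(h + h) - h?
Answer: -1030168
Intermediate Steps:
j(h) = -8 - h + 4*h² (j(h) = -8 + ((h + h)*(h + h) - h) = -8 + ((2*h)*(2*h) - h) = -8 + (4*h² - h) = -8 + (-h + 4*h²) = -8 - h + 4*h²)
A(z) = -3096 (A(z) = 9*(-344) = -3096)
B(x) = 8 - 4*x² + 2*x (B(x) = x - (-8 - x + 4*x²) = x + (8 + x - 4*x²) = 8 - 4*x² + 2*x)
B(-508) - A(-347) = (8 - 4*(-508)² + 2*(-508)) - 1*(-3096) = (8 - 4*258064 - 1016) + 3096 = (8 - 1032256 - 1016) + 3096 = -1033264 + 3096 = -1030168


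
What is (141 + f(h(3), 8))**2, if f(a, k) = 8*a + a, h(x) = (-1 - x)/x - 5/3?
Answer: 12996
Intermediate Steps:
h(x) = -5/3 + (-1 - x)/x (h(x) = (-1 - x)/x - 5*1/3 = (-1 - x)/x - 5/3 = -5/3 + (-1 - x)/x)
f(a, k) = 9*a
(141 + f(h(3), 8))**2 = (141 + 9*(-8/3 - 1/3))**2 = (141 + 9*(-3))**2 = (141 - 27)**2 = 114**2 = 12996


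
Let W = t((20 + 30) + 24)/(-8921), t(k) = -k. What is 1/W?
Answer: 8921/74 ≈ 120.55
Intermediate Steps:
W = 74/8921 (W = -((20 + 30) + 24)/(-8921) = -(50 + 24)*(-1/8921) = -1*74*(-1/8921) = -74*(-1/8921) = 74/8921 ≈ 0.0082950)
1/W = 1/(74/8921) = 8921/74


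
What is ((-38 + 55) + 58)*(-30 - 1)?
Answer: -2325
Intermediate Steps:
((-38 + 55) + 58)*(-30 - 1) = (17 + 58)*(-31) = 75*(-31) = -2325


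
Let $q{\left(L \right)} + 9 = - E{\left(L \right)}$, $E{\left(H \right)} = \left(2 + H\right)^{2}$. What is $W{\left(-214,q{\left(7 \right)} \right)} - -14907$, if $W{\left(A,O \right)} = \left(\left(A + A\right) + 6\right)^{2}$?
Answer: $192991$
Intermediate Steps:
$q{\left(L \right)} = -9 - \left(2 + L\right)^{2}$
$W{\left(A,O \right)} = \left(6 + 2 A\right)^{2}$ ($W{\left(A,O \right)} = \left(2 A + 6\right)^{2} = \left(6 + 2 A\right)^{2}$)
$W{\left(-214,q{\left(7 \right)} \right)} - -14907 = 4 \left(3 - 214\right)^{2} - -14907 = 4 \left(-211\right)^{2} + 14907 = 4 \cdot 44521 + 14907 = 178084 + 14907 = 192991$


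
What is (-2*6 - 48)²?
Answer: 3600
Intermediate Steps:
(-2*6 - 48)² = (-12 - 48)² = (-60)² = 3600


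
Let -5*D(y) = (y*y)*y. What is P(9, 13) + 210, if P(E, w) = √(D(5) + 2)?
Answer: 210 + I*√23 ≈ 210.0 + 4.7958*I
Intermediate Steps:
D(y) = -y³/5 (D(y) = -y*y*y/5 = -y²*y/5 = -y³/5)
P(E, w) = I*√23 (P(E, w) = √(-⅕*5³ + 2) = √(-⅕*125 + 2) = √(-25 + 2) = √(-23) = I*√23)
P(9, 13) + 210 = I*√23 + 210 = 210 + I*√23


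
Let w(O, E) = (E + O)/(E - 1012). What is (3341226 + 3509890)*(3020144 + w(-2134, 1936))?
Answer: 144839487888254/7 ≈ 2.0691e+13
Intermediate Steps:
w(O, E) = (E + O)/(-1012 + E)
(3341226 + 3509890)*(3020144 + w(-2134, 1936)) = (3341226 + 3509890)*(3020144 + (1936 - 2134)/(-1012 + 1936)) = 6851116*(3020144 - 198/924) = 6851116*(3020144 + (1/924)*(-198)) = 6851116*(3020144 - 3/14) = 6851116*(42282013/14) = 144839487888254/7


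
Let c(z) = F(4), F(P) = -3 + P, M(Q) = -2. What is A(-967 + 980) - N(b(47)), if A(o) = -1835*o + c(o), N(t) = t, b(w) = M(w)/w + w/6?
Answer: -6729025/282 ≈ -23862.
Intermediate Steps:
b(w) = -2/w + w/6
c(z) = 1 (c(z) = -3 + 4 = 1)
A(o) = 1 - 1835*o (A(o) = -1835*o + 1 = 1 - 1835*o)
A(-967 + 980) - N(b(47)) = (1 - 1835*(-967 + 980)) - (-2/47 + (1/6)*47) = (1 - 1835*13) - (-2*1/47 + 47/6) = (1 - 23855) - (-2/47 + 47/6) = -23854 - 1*2197/282 = -23854 - 2197/282 = -6729025/282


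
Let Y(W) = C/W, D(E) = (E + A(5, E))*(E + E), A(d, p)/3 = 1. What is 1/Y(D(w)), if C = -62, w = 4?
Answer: -28/31 ≈ -0.90323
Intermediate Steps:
A(d, p) = 3 (A(d, p) = 3*1 = 3)
D(E) = 2*E*(3 + E) (D(E) = (E + 3)*(E + E) = (3 + E)*(2*E) = 2*E*(3 + E))
Y(W) = -62/W
1/Y(D(w)) = 1/(-62*1/(8*(3 + 4))) = 1/(-62/(2*4*7)) = 1/(-62/56) = 1/(-62*1/56) = 1/(-31/28) = -28/31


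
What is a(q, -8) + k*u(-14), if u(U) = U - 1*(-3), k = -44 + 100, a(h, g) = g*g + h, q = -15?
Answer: -567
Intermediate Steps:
a(h, g) = h + g² (a(h, g) = g² + h = h + g²)
k = 56
u(U) = 3 + U (u(U) = U + 3 = 3 + U)
a(q, -8) + k*u(-14) = (-15 + (-8)²) + 56*(3 - 14) = (-15 + 64) + 56*(-11) = 49 - 616 = -567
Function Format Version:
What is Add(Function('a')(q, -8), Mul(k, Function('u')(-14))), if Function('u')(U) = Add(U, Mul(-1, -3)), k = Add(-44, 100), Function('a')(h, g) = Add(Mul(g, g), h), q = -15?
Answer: -567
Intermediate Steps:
Function('a')(h, g) = Add(h, Pow(g, 2)) (Function('a')(h, g) = Add(Pow(g, 2), h) = Add(h, Pow(g, 2)))
k = 56
Function('u')(U) = Add(3, U) (Function('u')(U) = Add(U, 3) = Add(3, U))
Add(Function('a')(q, -8), Mul(k, Function('u')(-14))) = Add(Add(-15, Pow(-8, 2)), Mul(56, Add(3, -14))) = Add(Add(-15, 64), Mul(56, -11)) = Add(49, -616) = -567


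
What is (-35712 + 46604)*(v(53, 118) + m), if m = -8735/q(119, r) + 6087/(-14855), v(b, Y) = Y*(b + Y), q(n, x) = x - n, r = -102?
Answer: 722922508115696/3282955 ≈ 2.2020e+8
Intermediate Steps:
v(b, Y) = Y*(Y + b)
m = 128413198/3282955 (m = -8735/(-102 - 1*119) + 6087/(-14855) = -8735/(-102 - 119) + 6087*(-1/14855) = -8735/(-221) - 6087/14855 = -8735*(-1/221) - 6087/14855 = 8735/221 - 6087/14855 = 128413198/3282955 ≈ 39.115)
(-35712 + 46604)*(v(53, 118) + m) = (-35712 + 46604)*(118*(118 + 53) + 128413198/3282955) = 10892*(118*171 + 128413198/3282955) = 10892*(20178 + 128413198/3282955) = 10892*(66371879188/3282955) = 722922508115696/3282955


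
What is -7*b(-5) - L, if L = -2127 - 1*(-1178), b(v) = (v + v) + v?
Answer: 1054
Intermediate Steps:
b(v) = 3*v (b(v) = 2*v + v = 3*v)
L = -949 (L = -2127 + 1178 = -949)
-7*b(-5) - L = -21*(-5) - 1*(-949) = -7*(-15) + 949 = 105 + 949 = 1054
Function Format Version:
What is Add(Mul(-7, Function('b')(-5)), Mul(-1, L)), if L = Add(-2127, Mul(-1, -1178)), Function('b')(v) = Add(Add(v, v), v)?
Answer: 1054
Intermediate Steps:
Function('b')(v) = Mul(3, v) (Function('b')(v) = Add(Mul(2, v), v) = Mul(3, v))
L = -949 (L = Add(-2127, 1178) = -949)
Add(Mul(-7, Function('b')(-5)), Mul(-1, L)) = Add(Mul(-7, Mul(3, -5)), Mul(-1, -949)) = Add(Mul(-7, -15), 949) = Add(105, 949) = 1054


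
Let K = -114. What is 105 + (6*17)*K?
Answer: -11523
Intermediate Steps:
105 + (6*17)*K = 105 + (6*17)*(-114) = 105 + 102*(-114) = 105 - 11628 = -11523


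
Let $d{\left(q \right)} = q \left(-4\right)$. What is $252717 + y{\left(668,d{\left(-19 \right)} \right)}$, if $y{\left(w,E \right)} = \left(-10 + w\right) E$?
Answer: $302725$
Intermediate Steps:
$d{\left(q \right)} = - 4 q$
$y{\left(w,E \right)} = E \left(-10 + w\right)$
$252717 + y{\left(668,d{\left(-19 \right)} \right)} = 252717 + \left(-4\right) \left(-19\right) \left(-10 + 668\right) = 252717 + 76 \cdot 658 = 252717 + 50008 = 302725$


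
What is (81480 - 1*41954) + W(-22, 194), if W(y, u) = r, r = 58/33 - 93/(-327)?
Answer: 142182367/3597 ≈ 39528.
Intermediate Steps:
r = 7345/3597 (r = 58*(1/33) - 93*(-1/327) = 58/33 + 31/109 = 7345/3597 ≈ 2.0420)
W(y, u) = 7345/3597
(81480 - 1*41954) + W(-22, 194) = (81480 - 1*41954) + 7345/3597 = (81480 - 41954) + 7345/3597 = 39526 + 7345/3597 = 142182367/3597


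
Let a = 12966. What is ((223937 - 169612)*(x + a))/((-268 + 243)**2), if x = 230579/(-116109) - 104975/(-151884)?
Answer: 3680158442959933/3265759140 ≈ 1.1269e+6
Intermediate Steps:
x = -845656243/653151828 (x = 230579*(-1/116109) - 104975*(-1/151884) = -230579/116109 + 104975/151884 = -845656243/653151828 ≈ -1.2947)
((223937 - 169612)*(x + a))/((-268 + 243)**2) = ((223937 - 169612)*(-845656243/653151828 + 12966))/((-268 + 243)**2) = (54325*(8467920945605/653151828))/((-25)**2) = (460019805369991625/653151828)/625 = (460019805369991625/653151828)*(1/625) = 3680158442959933/3265759140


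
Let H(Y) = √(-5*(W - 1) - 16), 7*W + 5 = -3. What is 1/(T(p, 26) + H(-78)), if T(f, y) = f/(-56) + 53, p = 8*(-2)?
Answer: 2611/139388 - 7*I*√259/139388 ≈ 0.018732 - 0.00080821*I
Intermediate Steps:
W = -8/7 (W = -5/7 + (⅐)*(-3) = -5/7 - 3/7 = -8/7 ≈ -1.1429)
p = -16
T(f, y) = 53 - f/56 (T(f, y) = -f/56 + 53 = 53 - f/56)
H(Y) = I*√259/7 (H(Y) = √(-5*(-8/7 - 1) - 16) = √(-5*(-15/7) - 16) = √(75/7 - 16) = √(-37/7) = I*√259/7)
1/(T(p, 26) + H(-78)) = 1/((53 - 1/56*(-16)) + I*√259/7) = 1/((53 + 2/7) + I*√259/7) = 1/(373/7 + I*√259/7)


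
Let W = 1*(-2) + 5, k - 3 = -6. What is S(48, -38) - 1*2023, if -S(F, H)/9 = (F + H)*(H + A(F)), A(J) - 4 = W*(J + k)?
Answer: -11113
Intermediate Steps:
k = -3 (k = 3 - 6 = -3)
W = 3 (W = -2 + 5 = 3)
A(J) = -5 + 3*J (A(J) = 4 + 3*(J - 3) = 4 + 3*(-3 + J) = 4 + (-9 + 3*J) = -5 + 3*J)
S(F, H) = -9*(F + H)*(-5 + H + 3*F) (S(F, H) = -9*(F + H)*(H + (-5 + 3*F)) = -9*(F + H)*(-5 + H + 3*F))
S(48, -38) - 1*2023 = (-27*48² - 9*(-38)² + 45*48 + 45*(-38) - 36*48*(-38)) - 1*2023 = (-27*2304 - 9*1444 + 2160 - 1710 + 65664) - 2023 = (-62208 - 12996 + 2160 - 1710 + 65664) - 2023 = -9090 - 2023 = -11113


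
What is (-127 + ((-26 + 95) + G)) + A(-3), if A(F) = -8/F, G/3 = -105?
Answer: -1111/3 ≈ -370.33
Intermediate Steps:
G = -315 (G = 3*(-105) = -315)
(-127 + ((-26 + 95) + G)) + A(-3) = (-127 + ((-26 + 95) - 315)) - 8/(-3) = (-127 + (69 - 315)) - 8*(-1/3) = (-127 - 246) + 8/3 = -373 + 8/3 = -1111/3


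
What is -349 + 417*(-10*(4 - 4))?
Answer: -349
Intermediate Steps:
-349 + 417*(-10*(4 - 4)) = -349 + 417*(-10*0) = -349 + 417*0 = -349 + 0 = -349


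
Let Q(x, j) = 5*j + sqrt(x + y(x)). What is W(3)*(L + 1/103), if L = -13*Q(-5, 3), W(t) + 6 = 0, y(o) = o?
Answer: 120504/103 + 78*I*sqrt(10) ≈ 1169.9 + 246.66*I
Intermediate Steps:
W(t) = -6 (W(t) = -6 + 0 = -6)
Q(x, j) = 5*j + sqrt(2)*sqrt(x) (Q(x, j) = 5*j + sqrt(x + x) = 5*j + sqrt(2*x) = 5*j + sqrt(2)*sqrt(x))
L = -195 - 13*I*sqrt(10) (L = -13*(5*3 + sqrt(2)*sqrt(-5)) = -13*(15 + sqrt(2)*(I*sqrt(5))) = -13*(15 + I*sqrt(10)) = -195 - 13*I*sqrt(10) ≈ -195.0 - 41.11*I)
W(3)*(L + 1/103) = -6*((-195 - 13*I*sqrt(10)) + 1/103) = -6*(-20084/103 - 13*I*sqrt(10)) = 120504/103 + 78*I*sqrt(10)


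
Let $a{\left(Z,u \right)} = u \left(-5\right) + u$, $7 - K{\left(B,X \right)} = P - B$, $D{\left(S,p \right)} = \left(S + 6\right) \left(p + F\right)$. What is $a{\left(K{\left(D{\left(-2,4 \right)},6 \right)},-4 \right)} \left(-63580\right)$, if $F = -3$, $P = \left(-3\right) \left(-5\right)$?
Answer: $-1017280$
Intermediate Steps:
$P = 15$
$D{\left(S,p \right)} = \left(-3 + p\right) \left(6 + S\right)$ ($D{\left(S,p \right)} = \left(S + 6\right) \left(p - 3\right) = \left(6 + S\right) \left(-3 + p\right) = \left(-3 + p\right) \left(6 + S\right)$)
$K{\left(B,X \right)} = -8 + B$ ($K{\left(B,X \right)} = 7 - \left(15 - B\right) = 7 + \left(-15 + B\right) = -8 + B$)
$a{\left(Z,u \right)} = - 4 u$ ($a{\left(Z,u \right)} = - 5 u + u = - 4 u$)
$a{\left(K{\left(D{\left(-2,4 \right)},6 \right)},-4 \right)} \left(-63580\right) = \left(-4\right) \left(-4\right) \left(-63580\right) = 16 \left(-63580\right) = -1017280$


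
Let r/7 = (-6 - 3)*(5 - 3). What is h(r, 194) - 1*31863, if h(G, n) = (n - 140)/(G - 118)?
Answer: -3887313/122 ≈ -31863.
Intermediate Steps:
r = -126 (r = 7*((-6 - 3)*(5 - 3)) = 7*(-9*2) = 7*(-18) = -126)
h(G, n) = (-140 + n)/(-118 + G)
h(r, 194) - 1*31863 = (-140 + 194)/(-118 - 126) - 1*31863 = 54/(-244) - 31863 = -1/244*54 - 31863 = -27/122 - 31863 = -3887313/122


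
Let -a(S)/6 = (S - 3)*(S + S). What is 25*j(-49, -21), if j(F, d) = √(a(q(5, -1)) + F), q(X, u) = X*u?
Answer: 575*I ≈ 575.0*I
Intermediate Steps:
a(S) = -12*S*(-3 + S) (a(S) = -6*(S - 3)*(S + S) = -6*(-3 + S)*2*S = -12*S*(-3 + S))
j(F, d) = √(-480 + F) (j(F, d) = √(12*(5*(-1))*(3 - 5*(-1)) + F) = √(12*(-5)*(3 - 1*(-5)) + F) = √(12*(-5)*(3 + 5) + F) = √(12*(-5)*8 + F) = √(-480 + F))
25*j(-49, -21) = 25*√(-480 - 49) = 25*√(-529) = 25*(23*I) = 575*I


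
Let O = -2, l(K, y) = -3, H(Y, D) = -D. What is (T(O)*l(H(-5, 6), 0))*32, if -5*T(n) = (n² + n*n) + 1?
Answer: 864/5 ≈ 172.80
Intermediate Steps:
T(n) = -⅕ - 2*n²/5 (T(n) = -((n² + n*n) + 1)/5 = -((n² + n²) + 1)/5 = -(2*n² + 1)/5 = -(1 + 2*n²)/5 = -⅕ - 2*n²/5)
(T(O)*l(H(-5, 6), 0))*32 = ((-⅕ - ⅖*(-2)²)*(-3))*32 = ((-⅕ - ⅖*4)*(-3))*32 = ((-⅕ - 8/5)*(-3))*32 = -9/5*(-3)*32 = (27/5)*32 = 864/5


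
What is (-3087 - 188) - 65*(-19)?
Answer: -2040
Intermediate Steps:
(-3087 - 188) - 65*(-19) = -3275 + 1235 = -2040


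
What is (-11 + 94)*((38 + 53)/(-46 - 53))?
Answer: -7553/99 ≈ -76.293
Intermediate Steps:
(-11 + 94)*((38 + 53)/(-46 - 53)) = 83*(91/(-99)) = 83*(91*(-1/99)) = 83*(-91/99) = -7553/99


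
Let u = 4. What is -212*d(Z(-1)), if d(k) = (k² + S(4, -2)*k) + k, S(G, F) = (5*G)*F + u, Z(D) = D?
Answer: -7632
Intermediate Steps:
S(G, F) = 4 + 5*F*G (S(G, F) = (5*G)*F + 4 = 5*F*G + 4 = 4 + 5*F*G)
d(k) = k² - 35*k (d(k) = (k² + (4 + 5*(-2)*4)*k) + k = (k² + (4 - 40)*k) + k = (k² - 36*k) + k = k² - 35*k)
-212*d(Z(-1)) = -(-212)*(-35 - 1) = -(-212)*(-36) = -212*36 = -7632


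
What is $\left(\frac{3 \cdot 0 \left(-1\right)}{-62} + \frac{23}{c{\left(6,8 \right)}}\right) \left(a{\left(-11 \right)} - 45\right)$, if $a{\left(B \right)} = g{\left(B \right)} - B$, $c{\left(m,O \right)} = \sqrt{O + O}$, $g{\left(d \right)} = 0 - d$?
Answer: $- \frac{529}{4} \approx -132.25$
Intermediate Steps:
$g{\left(d \right)} = - d$
$c{\left(m,O \right)} = \sqrt{2} \sqrt{O}$ ($c{\left(m,O \right)} = \sqrt{2 O} = \sqrt{2} \sqrt{O}$)
$a{\left(B \right)} = - 2 B$ ($a{\left(B \right)} = - B - B = - 2 B$)
$\left(\frac{3 \cdot 0 \left(-1\right)}{-62} + \frac{23}{c{\left(6,8 \right)}}\right) \left(a{\left(-11 \right)} - 45\right) = \left(\frac{3 \cdot 0 \left(-1\right)}{-62} + \frac{23}{\sqrt{2} \sqrt{8}}\right) \left(\left(-2\right) \left(-11\right) - 45\right) = \left(0 \left(-1\right) \left(- \frac{1}{62}\right) + \frac{23}{\sqrt{2} \cdot 2 \sqrt{2}}\right) \left(22 - 45\right) = \left(0 \left(- \frac{1}{62}\right) + \frac{23}{4}\right) \left(-23\right) = \left(0 + 23 \cdot \frac{1}{4}\right) \left(-23\right) = \left(0 + \frac{23}{4}\right) \left(-23\right) = \frac{23}{4} \left(-23\right) = - \frac{529}{4}$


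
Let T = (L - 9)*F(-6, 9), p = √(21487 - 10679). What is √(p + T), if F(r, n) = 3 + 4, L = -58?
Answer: √(-469 + 2*√2702) ≈ 19.106*I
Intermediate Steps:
F(r, n) = 7
p = 2*√2702 (p = √10808 = 2*√2702 ≈ 103.96)
T = -469 (T = (-58 - 9)*7 = -67*7 = -469)
√(p + T) = √(2*√2702 - 469) = √(-469 + 2*√2702)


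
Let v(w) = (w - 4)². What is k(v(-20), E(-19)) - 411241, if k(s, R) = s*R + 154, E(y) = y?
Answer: -422031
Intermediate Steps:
v(w) = (-4 + w)²
k(s, R) = 154 + R*s (k(s, R) = R*s + 154 = 154 + R*s)
k(v(-20), E(-19)) - 411241 = (154 - 19*(-4 - 20)²) - 411241 = (154 - 19*(-24)²) - 411241 = (154 - 19*576) - 411241 = (154 - 10944) - 411241 = -10790 - 411241 = -422031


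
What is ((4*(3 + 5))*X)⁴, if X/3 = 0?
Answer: 0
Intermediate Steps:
X = 0 (X = 3*0 = 0)
((4*(3 + 5))*X)⁴ = ((4*(3 + 5))*0)⁴ = ((4*8)*0)⁴ = (32*0)⁴ = 0⁴ = 0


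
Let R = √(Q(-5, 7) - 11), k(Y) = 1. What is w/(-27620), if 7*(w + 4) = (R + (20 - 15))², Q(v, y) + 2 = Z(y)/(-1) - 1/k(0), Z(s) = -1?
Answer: 4/48335 - I*√13/19334 ≈ 8.2756e-5 - 0.00018649*I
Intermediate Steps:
Q(v, y) = -2 (Q(v, y) = -2 + (-1/(-1) - 1/1) = -2 + (-1*(-1) - 1*1) = -2 + (1 - 1) = -2 + 0 = -2)
R = I*√13 (R = √(-2 - 11) = √(-13) = I*√13 ≈ 3.6056*I)
w = -4 + (5 + I*√13)²/7 (w = -4 + (I*√13 + (20 - 15))²/7 = -4 + (I*√13 + 5)²/7 = -4 + (5 + I*√13)²/7 ≈ -2.2857 + 5.1508*I)
w/(-27620) = (-16/7 + 10*I*√13/7)/(-27620) = (-16/7 + 10*I*√13/7)*(-1/27620) = 4/48335 - I*√13/19334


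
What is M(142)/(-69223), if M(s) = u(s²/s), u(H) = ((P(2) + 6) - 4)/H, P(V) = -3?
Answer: 1/9829666 ≈ 1.0173e-7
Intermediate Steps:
u(H) = -1/H (u(H) = ((-3 + 6) - 4)/H = (3 - 4)/H = -1/H)
M(s) = -1/s (M(s) = -1/(s²/s) = -1/s)
M(142)/(-69223) = -1/142/(-69223) = -1*1/142*(-1/69223) = -1/142*(-1/69223) = 1/9829666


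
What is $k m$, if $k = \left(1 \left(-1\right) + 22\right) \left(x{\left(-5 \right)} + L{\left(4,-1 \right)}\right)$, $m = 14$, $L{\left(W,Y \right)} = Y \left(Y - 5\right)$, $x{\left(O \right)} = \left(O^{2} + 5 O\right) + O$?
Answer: $294$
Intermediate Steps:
$x{\left(O \right)} = O^{2} + 6 O$
$L{\left(W,Y \right)} = Y \left(-5 + Y\right)$
$k = 21$ ($k = \left(1 \left(-1\right) + 22\right) \left(- 5 \left(6 - 5\right) - \left(-5 - 1\right)\right) = \left(-1 + 22\right) \left(\left(-5\right) 1 - -6\right) = 21 \left(-5 + 6\right) = 21 \cdot 1 = 21$)
$k m = 21 \cdot 14 = 294$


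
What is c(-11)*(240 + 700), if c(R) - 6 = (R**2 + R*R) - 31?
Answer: 203980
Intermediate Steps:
c(R) = -25 + 2*R**2 (c(R) = 6 + ((R**2 + R*R) - 31) = 6 + ((R**2 + R**2) - 31) = 6 + (2*R**2 - 31) = 6 + (-31 + 2*R**2) = -25 + 2*R**2)
c(-11)*(240 + 700) = (-25 + 2*(-11)**2)*(240 + 700) = (-25 + 2*121)*940 = (-25 + 242)*940 = 217*940 = 203980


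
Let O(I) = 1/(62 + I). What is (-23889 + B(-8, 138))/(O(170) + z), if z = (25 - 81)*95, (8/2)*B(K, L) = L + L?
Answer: 1842080/411413 ≈ 4.4774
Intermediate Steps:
B(K, L) = L/2 (B(K, L) = (L + L)/4 = (2*L)/4 = L/2)
z = -5320 (z = -56*95 = -5320)
(-23889 + B(-8, 138))/(O(170) + z) = (-23889 + (½)*138)/(1/(62 + 170) - 5320) = (-23889 + 69)/(1/232 - 5320) = -23820/(1/232 - 5320) = -23820/(-1234239/232) = -23820*(-232/1234239) = 1842080/411413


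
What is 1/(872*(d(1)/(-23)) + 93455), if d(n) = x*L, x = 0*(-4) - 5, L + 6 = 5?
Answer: 23/2145105 ≈ 1.0722e-5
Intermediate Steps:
L = -1 (L = -6 + 5 = -1)
x = -5 (x = 0 - 5 = -5)
d(n) = 5 (d(n) = -5*(-1) = 5)
1/(872*(d(1)/(-23)) + 93455) = 1/(872*(5/(-23)) + 93455) = 1/(872*(5*(-1/23)) + 93455) = 1/(872*(-5/23) + 93455) = 1/(-4360/23 + 93455) = 1/(2145105/23) = 23/2145105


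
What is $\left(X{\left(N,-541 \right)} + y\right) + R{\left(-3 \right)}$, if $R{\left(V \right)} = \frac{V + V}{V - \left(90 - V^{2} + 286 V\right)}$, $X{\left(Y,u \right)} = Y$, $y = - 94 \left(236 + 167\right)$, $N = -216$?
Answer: $- \frac{4914643}{129} \approx -38098.0$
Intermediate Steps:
$y = -37882$ ($y = \left(-94\right) 403 = -37882$)
$R{\left(V \right)} = \frac{2 V}{-90 + V^{2} - 285 V}$ ($R{\left(V \right)} = \frac{2 V}{V - \left(90 - V^{2} + 286 V\right)} = \frac{2 V}{-90 + V^{2} - 285 V}$)
$\left(X{\left(N,-541 \right)} + y\right) + R{\left(-3 \right)} = \left(-216 - 37882\right) + 2 \left(-3\right) \frac{1}{-90 + \left(-3\right)^{2} - -855} = -38098 + 2 \left(-3\right) \frac{1}{-90 + 9 + 855} = -38098 + 2 \left(-3\right) \frac{1}{774} = -38098 - \frac{1}{129} = - \frac{4914643}{129}$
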